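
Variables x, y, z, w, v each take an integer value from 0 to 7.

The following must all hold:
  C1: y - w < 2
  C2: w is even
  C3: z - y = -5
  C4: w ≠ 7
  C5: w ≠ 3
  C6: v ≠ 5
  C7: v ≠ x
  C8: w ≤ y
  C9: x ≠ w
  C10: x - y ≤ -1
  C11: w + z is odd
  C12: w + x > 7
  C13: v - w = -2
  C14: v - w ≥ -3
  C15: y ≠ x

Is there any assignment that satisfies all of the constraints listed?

Satisfiable

Take x = 2, y = 6, z = 1, w = 6, v = 4. Then constraint 1: y - w = 0; constraint 3: z - y = -5, and every other listed constraint is also met.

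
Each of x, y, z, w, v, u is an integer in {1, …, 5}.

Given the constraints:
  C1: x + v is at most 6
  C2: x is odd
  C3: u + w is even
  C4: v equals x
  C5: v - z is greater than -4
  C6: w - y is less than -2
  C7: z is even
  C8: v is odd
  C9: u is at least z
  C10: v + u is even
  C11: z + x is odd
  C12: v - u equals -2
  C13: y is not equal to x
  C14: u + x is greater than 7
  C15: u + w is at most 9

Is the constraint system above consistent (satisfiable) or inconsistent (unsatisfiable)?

Satisfiable

Take x = 3, y = 5, z = 4, w = 1, v = 3, u = 5. Then constraint 1: x + v = 6; constraint 5: v - z = -1; constraint 6: w - y = -4, and every other listed constraint is also met.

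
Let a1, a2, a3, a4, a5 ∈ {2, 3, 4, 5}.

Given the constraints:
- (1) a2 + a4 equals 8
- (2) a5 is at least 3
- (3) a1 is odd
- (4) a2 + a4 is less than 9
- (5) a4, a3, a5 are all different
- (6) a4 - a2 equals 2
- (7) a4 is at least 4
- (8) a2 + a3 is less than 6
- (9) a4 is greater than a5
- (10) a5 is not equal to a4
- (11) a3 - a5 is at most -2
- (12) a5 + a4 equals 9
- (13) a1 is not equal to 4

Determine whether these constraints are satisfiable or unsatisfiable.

Satisfiable

Take a1 = 3, a2 = 3, a3 = 2, a4 = 5, a5 = 4. Then constraint 1: a2 + a4 = 8; constraint 4: a2 + a4 = 8; constraint 6: a4 - a2 = 2, and every other listed constraint is also met.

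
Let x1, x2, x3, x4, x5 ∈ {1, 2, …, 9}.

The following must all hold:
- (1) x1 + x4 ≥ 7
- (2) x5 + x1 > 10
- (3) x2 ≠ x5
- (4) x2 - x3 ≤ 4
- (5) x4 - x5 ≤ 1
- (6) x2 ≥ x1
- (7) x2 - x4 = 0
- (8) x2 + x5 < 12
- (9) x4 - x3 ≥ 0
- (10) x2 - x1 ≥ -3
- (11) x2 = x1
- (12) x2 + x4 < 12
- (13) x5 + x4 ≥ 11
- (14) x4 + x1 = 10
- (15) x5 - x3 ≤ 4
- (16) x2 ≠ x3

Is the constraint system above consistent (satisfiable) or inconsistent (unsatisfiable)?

Try x1 = 5, x2 = 5, x3 = 4, x4 = 5, x5 = 6.
Check constraint 1: x1 + x4 = 10; constraint 2: x5 + x1 = 11. The remaining constraints are straightforward to verify.

Satisfiable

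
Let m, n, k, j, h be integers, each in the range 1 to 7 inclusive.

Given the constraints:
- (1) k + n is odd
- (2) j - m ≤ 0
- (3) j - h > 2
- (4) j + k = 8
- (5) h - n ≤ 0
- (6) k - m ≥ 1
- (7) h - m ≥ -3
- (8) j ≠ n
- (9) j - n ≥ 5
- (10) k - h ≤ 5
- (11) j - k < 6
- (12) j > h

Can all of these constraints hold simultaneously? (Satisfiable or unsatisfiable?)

Unsatisfiable

Constraints 2, 5, 6, 9, and 10 give m − j ≥ 0, j − n ≥ 5, n − h ≥ 0, h − k ≥ -5, k − m ≥ 1.
Adding all 5 inequalities: the left sides telescope to 0, and the right sides sum to 0 + 5 + 0 + (-5) + 1 = 1. So 0 ≥ 1, which is false.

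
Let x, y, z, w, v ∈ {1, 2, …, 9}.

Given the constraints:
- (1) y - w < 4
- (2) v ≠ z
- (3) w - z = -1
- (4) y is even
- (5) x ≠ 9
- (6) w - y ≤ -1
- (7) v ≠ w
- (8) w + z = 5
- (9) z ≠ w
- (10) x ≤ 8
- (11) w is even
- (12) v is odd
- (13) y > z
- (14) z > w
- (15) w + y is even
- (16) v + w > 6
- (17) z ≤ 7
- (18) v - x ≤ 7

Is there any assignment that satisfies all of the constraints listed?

Satisfiable

Take x = 1, y = 4, z = 3, w = 2, v = 7. Then constraint 1: y - w = 2; constraint 3: w - z = -1, and every other listed constraint is also met.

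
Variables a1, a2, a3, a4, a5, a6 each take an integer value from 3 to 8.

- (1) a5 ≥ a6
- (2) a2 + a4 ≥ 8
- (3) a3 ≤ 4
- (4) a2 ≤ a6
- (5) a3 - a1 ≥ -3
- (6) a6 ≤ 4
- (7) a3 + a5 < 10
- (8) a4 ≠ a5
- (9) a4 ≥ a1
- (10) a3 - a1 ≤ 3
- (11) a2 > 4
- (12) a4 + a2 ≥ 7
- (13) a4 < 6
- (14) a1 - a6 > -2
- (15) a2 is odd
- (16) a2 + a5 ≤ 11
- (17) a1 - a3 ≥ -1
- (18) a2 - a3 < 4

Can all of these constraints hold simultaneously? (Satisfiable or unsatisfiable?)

From constraint 11: a2 ≥ 5. From constraints 4 and 6: a2 ≤ a6 and a6 ≤ 4, so a2 ≤ 4. But 4 < 5, so no value of a2 works.

Unsatisfiable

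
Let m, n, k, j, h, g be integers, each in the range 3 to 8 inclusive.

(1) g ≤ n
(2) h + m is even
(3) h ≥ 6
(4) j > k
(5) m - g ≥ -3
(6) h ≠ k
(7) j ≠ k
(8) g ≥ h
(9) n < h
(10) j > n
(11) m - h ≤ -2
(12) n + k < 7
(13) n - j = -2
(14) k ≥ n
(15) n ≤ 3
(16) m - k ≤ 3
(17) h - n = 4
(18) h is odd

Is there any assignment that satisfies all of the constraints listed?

From constraints 3 and 8: g ≥ h and h ≥ 6, so g ≥ 6. From constraints 1 and 15: g ≤ n and n ≤ 3, so g ≤ 3. But 3 < 6, so no value of g works.

Unsatisfiable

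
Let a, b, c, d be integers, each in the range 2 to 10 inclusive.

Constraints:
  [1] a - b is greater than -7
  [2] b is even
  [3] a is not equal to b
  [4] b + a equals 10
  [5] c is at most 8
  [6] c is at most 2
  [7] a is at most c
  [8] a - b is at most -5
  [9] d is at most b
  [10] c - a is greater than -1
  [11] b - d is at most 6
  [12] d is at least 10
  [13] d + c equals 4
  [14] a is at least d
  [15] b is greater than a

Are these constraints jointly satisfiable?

From constraints 12 and 14: a ≥ d and d ≥ 10, so a ≥ 10. From constraints 6 and 7: a ≤ c and c ≤ 2, so a ≤ 2. But 2 < 10, so no value of a works.

Unsatisfiable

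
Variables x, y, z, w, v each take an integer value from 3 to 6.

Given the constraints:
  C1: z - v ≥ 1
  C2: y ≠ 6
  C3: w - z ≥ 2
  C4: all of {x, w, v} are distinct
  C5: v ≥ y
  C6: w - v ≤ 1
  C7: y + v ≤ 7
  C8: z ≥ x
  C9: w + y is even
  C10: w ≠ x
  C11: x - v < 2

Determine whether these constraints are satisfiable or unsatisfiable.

Unsatisfiable

Constraints 1, 3, and 6 give v − w ≥ -1, w − z ≥ 2, z − v ≥ 1.
Adding all 3 inequalities: the left sides telescope to 0, and the right sides sum to (-1) + 2 + 1 = 2. So 0 ≥ 2, which is false.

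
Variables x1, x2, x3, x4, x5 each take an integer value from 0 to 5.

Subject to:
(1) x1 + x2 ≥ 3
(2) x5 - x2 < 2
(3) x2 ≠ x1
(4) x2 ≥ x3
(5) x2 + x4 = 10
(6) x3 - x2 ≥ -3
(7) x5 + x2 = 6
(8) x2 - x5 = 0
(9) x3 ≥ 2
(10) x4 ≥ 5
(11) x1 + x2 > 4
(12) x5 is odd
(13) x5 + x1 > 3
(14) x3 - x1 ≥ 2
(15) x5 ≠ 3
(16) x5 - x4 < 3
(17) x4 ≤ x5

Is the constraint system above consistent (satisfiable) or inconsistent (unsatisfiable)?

From constraints 10 and 17: x5 ≥ x4 ≥ 5. From constraints 4 and 9: x2 ≥ x3 ≥ 2. Hence x5 + x2 ≥ 7. But constraint 7 requires x5 + x2 = 6, and 6 < 7. Contradiction.

Unsatisfiable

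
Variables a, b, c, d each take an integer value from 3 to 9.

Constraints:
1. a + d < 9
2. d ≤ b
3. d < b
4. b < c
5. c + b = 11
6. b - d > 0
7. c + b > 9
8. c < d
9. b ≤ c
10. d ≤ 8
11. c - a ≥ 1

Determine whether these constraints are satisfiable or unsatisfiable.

Unsatisfiable

Constraints 4, 6, and 8 give d < b, b < c, c < d. Chaining: d < b < c < d, which forces d < d — impossible.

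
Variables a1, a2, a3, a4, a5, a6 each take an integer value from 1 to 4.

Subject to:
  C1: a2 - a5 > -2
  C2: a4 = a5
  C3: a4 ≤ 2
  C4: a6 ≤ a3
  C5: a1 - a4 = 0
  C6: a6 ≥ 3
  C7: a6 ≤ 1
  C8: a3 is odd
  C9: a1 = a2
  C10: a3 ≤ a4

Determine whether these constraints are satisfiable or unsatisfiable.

Unsatisfiable

From constraints 4 and 6: a3 ≥ a6 and a6 ≥ 3, so a3 ≥ 3. From constraints 3 and 10: a3 ≤ a4 and a4 ≤ 2, so a3 ≤ 2. But 2 < 3, so no value of a3 works.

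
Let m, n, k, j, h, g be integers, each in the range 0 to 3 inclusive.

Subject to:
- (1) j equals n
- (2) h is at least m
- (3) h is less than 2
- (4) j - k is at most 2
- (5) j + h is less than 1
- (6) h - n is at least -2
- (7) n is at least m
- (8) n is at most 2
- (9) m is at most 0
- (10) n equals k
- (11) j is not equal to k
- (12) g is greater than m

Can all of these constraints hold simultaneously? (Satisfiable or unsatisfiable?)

Unsatisfiable

From constraints 1 and 10, j = n = k, so j = k. But constraint 11 says j ≠ k. Contradiction.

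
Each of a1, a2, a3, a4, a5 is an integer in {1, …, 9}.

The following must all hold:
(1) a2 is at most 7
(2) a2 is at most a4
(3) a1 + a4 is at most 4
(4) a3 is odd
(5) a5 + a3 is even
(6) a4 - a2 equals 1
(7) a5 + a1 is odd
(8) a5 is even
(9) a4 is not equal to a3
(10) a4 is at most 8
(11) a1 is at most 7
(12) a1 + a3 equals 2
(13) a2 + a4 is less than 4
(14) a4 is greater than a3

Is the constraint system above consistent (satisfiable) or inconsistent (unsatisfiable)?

Unsatisfiable

Constraint 8 makes a5 even and constraint 4 makes a3 odd, so a5 + a3 must be odd. Constraint 5 says a5 + a3 is even — contradiction.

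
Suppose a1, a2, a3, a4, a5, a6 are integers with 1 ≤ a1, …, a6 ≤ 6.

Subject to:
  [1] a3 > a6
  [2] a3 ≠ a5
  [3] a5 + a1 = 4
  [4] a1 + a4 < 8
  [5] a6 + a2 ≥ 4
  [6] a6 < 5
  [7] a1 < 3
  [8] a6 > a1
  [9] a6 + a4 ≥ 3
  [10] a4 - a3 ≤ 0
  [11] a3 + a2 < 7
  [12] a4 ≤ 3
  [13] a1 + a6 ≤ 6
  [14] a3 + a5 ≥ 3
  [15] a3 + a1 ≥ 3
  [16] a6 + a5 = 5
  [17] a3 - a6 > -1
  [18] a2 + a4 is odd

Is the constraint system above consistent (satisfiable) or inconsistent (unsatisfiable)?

Try a1 = 2, a2 = 2, a3 = 4, a4 = 3, a5 = 2, a6 = 3.
Check constraint 3: a5 + a1 = 4; constraint 4: a1 + a4 = 5. The remaining constraints are straightforward to verify.

Satisfiable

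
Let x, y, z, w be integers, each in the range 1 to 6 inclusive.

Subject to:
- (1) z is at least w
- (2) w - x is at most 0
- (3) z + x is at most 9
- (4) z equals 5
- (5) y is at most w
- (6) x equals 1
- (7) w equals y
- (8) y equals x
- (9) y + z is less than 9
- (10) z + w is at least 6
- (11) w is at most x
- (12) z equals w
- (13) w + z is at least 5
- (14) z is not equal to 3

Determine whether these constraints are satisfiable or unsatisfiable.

Constraint 4 fixes z = 5 and constraint 6 fixes x = 1. Constraints 7, 8, and 12 give z = w = y = x, so z = x. But 5 ≠ 1 — contradiction.

Unsatisfiable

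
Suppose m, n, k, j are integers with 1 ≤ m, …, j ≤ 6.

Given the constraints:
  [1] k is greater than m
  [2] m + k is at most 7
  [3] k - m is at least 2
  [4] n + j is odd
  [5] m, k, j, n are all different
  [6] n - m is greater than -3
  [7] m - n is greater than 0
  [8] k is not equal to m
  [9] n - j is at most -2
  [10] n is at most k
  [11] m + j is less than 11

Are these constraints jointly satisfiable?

Satisfiable

Take m = 2, n = 1, k = 5, j = 6. Then constraint 2: m + k = 7; constraint 3: k - m = 3, and every other listed constraint is also met.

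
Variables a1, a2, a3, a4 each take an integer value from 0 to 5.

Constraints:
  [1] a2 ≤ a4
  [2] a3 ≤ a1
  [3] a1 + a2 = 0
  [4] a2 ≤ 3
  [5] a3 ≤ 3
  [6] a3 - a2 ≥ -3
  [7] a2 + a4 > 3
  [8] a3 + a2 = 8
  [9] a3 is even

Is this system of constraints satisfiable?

From constraint 5: a3 ≤ 3. From constraint 4: a2 ≤ 3. Hence a3 + a2 ≤ 6. But constraint 8 requires a3 + a2 = 8, and 8 > 6. Contradiction.

Unsatisfiable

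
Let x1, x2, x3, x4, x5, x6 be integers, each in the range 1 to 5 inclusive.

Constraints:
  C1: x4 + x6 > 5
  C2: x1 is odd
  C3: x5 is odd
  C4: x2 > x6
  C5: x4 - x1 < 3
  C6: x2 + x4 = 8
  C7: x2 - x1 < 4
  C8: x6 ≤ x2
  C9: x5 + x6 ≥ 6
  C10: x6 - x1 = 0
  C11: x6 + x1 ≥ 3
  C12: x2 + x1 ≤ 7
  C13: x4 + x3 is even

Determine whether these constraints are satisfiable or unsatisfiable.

Satisfiable

The assignment x1 = 3, x2 = 4, x3 = 4, x4 = 4, x5 = 3, x6 = 3 works:
  constraint 1 holds since x4 + x6 = 7.
  constraint 5 holds since x4 - x1 = 1.
The rest check out directly.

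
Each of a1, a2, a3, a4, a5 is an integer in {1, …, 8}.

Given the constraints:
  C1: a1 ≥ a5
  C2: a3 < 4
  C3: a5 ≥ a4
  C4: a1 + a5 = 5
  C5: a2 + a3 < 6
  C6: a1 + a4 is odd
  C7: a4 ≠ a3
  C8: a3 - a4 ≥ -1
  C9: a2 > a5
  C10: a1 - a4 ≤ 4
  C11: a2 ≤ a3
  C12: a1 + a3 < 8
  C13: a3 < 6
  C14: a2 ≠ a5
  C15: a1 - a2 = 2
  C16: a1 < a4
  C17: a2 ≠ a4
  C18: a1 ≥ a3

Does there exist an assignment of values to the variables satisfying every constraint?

Constraints 3, 9, 11, 16, and 18 give a3 ≤ a1, a1 < a4, a4 ≤ a5, a5 < a2, a2 ≤ a3. Chaining: a3 ≤ a1 < a4 ≤ a5 < a2 ≤ a3, which forces a3 < a3 — impossible.

Unsatisfiable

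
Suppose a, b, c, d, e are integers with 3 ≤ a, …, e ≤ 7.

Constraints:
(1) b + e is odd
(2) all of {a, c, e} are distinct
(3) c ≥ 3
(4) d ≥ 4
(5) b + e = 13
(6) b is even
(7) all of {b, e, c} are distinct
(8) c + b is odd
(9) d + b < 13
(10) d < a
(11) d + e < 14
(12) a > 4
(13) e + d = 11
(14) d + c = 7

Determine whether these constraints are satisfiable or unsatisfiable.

Try a = 6, b = 6, c = 3, d = 4, e = 7.
Check constraint 5: b + e = 13; constraint 9: d + b = 10; constraint 11: d + e = 11. The remaining constraints are straightforward to verify.

Satisfiable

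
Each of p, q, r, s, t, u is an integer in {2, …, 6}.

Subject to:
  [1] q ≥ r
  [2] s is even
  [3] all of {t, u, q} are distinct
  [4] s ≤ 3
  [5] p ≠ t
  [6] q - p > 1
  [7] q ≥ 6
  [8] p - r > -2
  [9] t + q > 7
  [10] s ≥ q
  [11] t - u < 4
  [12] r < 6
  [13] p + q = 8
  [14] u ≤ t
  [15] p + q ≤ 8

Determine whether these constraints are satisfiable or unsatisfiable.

From constraints 7 and 10: s ≥ q and q ≥ 6, so s ≥ 6. From constraint 4: s ≤ 3. But 3 < 6, so no value of s works.

Unsatisfiable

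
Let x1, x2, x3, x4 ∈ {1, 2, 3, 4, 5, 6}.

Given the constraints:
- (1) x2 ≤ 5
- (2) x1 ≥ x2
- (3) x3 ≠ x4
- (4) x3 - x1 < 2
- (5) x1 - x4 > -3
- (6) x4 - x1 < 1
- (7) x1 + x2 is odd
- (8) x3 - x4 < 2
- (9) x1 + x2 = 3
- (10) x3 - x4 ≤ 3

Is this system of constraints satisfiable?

Satisfiable

The assignment x1 = 2, x2 = 1, x3 = 3, x4 = 2 works:
  constraint 4 holds since x3 - x1 = 1.
  constraint 5 holds since x1 - x4 = 0.
The rest check out directly.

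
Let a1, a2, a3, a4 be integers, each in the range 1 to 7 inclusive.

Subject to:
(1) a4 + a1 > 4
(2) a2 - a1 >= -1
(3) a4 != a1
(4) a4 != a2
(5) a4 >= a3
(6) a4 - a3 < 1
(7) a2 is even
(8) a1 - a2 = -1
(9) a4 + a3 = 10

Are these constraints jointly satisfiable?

Setting (a1, a2, a3, a4) = (1, 2, 5, 5) satisfies everything: constraint 1: a4 + a1 = 6; constraint 2: a2 - a1 = 1; constraint 6: a4 - a3 = 0, and the others follow.

Satisfiable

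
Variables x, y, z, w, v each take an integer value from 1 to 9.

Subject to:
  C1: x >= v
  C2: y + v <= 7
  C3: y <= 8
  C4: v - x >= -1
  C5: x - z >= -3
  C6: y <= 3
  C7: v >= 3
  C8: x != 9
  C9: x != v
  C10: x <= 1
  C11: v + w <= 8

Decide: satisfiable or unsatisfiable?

From constraints 1 and 7: x ≥ v and v ≥ 3, so x ≥ 3. From constraint 10: x ≤ 1. But 1 < 3, so no value of x works.

Unsatisfiable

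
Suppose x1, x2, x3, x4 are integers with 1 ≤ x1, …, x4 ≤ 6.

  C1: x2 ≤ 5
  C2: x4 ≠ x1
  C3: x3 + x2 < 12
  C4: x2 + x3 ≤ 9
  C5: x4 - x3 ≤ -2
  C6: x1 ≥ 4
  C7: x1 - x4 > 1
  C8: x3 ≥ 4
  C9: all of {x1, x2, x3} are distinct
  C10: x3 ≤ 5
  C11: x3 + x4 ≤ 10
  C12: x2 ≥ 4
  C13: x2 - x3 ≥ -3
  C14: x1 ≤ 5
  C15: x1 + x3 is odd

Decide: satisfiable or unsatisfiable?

Unsatisfiable

Constraints 1, 6, 8, 10, 12, and 14 confine each of x1, x2, x3 to the 2 values {4, 5}.
Constraint 9 requires all 3 of them to be distinct, but only 2 values are available — impossible by the pigeonhole principle.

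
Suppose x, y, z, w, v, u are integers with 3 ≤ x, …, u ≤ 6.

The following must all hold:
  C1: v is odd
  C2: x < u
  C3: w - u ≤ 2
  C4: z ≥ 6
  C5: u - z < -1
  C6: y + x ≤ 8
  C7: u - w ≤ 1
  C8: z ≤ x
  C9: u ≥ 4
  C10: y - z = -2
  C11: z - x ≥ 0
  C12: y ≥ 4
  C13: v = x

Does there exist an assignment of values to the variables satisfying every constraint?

From constraint 12: y ≥ 4. From constraints 4 and 8: x ≥ z ≥ 6. Hence y + x ≥ 10. But constraint 6 requires y + x ≤ 8, and 8 < 10. Contradiction.

Unsatisfiable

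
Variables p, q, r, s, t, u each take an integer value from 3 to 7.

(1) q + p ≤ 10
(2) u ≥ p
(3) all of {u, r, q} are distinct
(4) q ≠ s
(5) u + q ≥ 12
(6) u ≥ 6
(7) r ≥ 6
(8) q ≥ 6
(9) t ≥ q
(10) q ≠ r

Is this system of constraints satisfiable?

Constraints 6, 7, and 8 confine each of u, r, q to the 2 values {6, 7} (the domain already gives each ≤ 7).
Constraint 3 requires all 3 of them to be distinct, but only 2 values are available — impossible by the pigeonhole principle.

Unsatisfiable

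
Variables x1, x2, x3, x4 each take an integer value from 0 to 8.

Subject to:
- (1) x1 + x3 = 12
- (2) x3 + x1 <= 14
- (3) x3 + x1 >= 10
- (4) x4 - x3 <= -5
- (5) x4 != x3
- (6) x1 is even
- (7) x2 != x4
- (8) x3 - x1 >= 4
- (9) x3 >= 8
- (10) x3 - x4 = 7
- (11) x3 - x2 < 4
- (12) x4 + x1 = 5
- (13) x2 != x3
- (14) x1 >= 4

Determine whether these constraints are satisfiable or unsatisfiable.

Satisfiable

The assignment x1 = 4, x2 = 5, x3 = 8, x4 = 1 works:
  constraint 1 holds since x1 + x3 = 12.
  constraint 2 holds since x3 + x1 = 12.
The rest check out directly.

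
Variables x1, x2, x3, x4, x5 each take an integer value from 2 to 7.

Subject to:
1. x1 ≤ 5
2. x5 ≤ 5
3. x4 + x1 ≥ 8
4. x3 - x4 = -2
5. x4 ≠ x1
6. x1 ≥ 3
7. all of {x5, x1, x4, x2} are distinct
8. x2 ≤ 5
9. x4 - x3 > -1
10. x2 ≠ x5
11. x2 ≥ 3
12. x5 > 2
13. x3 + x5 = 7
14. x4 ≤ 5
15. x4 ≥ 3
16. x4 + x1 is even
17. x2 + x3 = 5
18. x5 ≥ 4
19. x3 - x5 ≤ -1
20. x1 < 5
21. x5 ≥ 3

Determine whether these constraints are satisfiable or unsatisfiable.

Constraints 1, 2, 6, 8, 11, 14, 15, and 21 confine each of x5, x1, x4, x2 to the 3 values {3, …, 5}.
Constraint 7 requires all 4 of them to be distinct, but only 3 values are available — impossible by the pigeonhole principle.

Unsatisfiable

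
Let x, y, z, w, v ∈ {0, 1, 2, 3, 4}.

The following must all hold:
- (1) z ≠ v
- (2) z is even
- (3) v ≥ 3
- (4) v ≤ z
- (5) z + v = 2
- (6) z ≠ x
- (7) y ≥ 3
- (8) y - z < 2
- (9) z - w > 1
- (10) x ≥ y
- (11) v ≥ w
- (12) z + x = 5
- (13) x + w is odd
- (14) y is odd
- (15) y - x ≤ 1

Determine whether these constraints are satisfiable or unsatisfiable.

Unsatisfiable

From constraints 3 and 4: z ≥ v ≥ 3. From constraints 7 and 10: x ≥ y ≥ 3. Hence z + x ≥ 6. But constraint 12 requires z + x = 5, and 5 < 6. Contradiction.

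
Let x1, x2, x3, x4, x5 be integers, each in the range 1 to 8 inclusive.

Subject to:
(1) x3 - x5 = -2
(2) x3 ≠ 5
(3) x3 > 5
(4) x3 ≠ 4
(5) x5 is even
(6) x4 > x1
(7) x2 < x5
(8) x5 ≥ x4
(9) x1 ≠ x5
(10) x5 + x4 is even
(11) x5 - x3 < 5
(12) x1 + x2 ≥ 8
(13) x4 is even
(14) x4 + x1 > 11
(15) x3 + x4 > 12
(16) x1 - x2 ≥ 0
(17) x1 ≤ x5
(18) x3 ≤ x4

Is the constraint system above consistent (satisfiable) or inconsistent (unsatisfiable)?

One satisfying assignment is x1 = 6, x2 = 3, x3 = 6, x4 = 8, x5 = 8.
For the less obvious constraints — constraint 1: x3 - x5 = -2; constraint 11: x5 - x3 = 2; constraint 12: x1 + x2 = 9 — and the others hold by inspection.

Satisfiable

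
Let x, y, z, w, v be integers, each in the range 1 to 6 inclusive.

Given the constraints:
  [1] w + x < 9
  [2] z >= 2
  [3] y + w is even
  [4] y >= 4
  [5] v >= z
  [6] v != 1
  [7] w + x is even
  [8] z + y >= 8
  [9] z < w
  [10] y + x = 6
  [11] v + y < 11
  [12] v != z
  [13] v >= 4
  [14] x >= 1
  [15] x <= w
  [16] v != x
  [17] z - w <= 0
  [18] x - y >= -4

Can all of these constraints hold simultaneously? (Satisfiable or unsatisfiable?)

Try x = 1, y = 5, z = 4, w = 5, v = 5.
Check constraint 1: w + x = 6; constraint 8: z + y = 9; constraint 10: y + x = 6. The remaining constraints are straightforward to verify.

Satisfiable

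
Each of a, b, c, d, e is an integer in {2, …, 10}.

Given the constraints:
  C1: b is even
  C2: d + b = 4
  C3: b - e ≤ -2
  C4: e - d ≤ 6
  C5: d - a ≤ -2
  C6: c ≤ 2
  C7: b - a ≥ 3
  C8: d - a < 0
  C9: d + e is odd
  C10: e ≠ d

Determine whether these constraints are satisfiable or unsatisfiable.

Constraints 3, 4, 5, and 7 give b − a ≥ 3, a − d ≥ 2, d − e ≥ -6, e − b ≥ 2.
Adding all 4 inequalities: the left sides telescope to 0, and the right sides sum to 3 + 2 + (-6) + 2 = 1. So 0 ≥ 1, which is false.

Unsatisfiable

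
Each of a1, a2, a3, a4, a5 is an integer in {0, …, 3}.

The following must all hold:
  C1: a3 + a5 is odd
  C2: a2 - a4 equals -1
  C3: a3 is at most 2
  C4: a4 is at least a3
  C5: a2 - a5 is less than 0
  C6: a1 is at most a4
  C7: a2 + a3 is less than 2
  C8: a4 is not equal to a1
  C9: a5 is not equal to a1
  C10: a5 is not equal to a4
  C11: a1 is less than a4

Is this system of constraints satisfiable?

One satisfying assignment is a1 = 0, a2 = 1, a3 = 0, a4 = 2, a5 = 3.
For the less obvious constraints — constraint 2: a2 - a4 = -1; constraint 5: a2 - a5 = -2 — and the others hold by inspection.

Satisfiable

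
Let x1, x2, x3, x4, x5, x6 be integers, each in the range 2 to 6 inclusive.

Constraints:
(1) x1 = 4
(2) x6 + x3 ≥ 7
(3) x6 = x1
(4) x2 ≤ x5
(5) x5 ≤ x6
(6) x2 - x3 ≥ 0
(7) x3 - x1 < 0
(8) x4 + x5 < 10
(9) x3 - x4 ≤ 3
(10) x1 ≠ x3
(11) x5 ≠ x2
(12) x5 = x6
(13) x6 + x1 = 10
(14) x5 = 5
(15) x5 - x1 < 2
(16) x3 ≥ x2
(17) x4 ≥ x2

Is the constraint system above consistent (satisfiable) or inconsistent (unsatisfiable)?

Constraint 14 fixes x5 = 5 and constraint 1 fixes x1 = 4. Constraints 3 and 12 give x5 = x6 = x1, so x5 = x1. But 5 ≠ 4 — contradiction.

Unsatisfiable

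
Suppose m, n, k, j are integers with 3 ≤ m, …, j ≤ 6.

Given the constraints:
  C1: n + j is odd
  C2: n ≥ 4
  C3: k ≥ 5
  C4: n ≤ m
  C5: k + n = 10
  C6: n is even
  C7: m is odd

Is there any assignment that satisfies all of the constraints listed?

The assignment m = 5, n = 4, k = 6, j = 3 works:
  constraint 1 holds since n + j = 7 is odd.
  constraint 5 holds since k + n = 10.
The rest check out directly.

Satisfiable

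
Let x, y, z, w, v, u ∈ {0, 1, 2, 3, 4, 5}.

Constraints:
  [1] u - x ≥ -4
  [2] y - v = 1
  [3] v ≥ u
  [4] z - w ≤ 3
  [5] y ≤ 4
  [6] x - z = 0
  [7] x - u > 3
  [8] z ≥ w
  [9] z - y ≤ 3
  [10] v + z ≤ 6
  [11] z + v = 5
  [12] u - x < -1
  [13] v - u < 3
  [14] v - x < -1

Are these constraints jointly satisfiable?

Satisfiable

Setting (x, y, z, w, v, u) = (4, 2, 4, 2, 1, 0) satisfies everything: constraint 1: u - x = -4; constraint 2: y - v = 1, and the others follow.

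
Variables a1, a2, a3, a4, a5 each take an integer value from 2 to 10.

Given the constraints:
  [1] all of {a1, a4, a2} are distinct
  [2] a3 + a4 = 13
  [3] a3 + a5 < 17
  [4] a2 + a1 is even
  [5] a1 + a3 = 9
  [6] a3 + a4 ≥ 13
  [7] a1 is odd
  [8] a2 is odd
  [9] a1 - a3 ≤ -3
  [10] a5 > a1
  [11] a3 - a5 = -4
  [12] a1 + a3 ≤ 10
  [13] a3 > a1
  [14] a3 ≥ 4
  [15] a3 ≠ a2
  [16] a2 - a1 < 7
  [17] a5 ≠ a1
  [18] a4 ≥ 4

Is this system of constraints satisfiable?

Take a1 = 3, a2 = 9, a3 = 6, a4 = 7, a5 = 10. Then constraint 2: a3 + a4 = 13; constraint 3: a3 + a5 = 16, and every other listed constraint is also met.

Satisfiable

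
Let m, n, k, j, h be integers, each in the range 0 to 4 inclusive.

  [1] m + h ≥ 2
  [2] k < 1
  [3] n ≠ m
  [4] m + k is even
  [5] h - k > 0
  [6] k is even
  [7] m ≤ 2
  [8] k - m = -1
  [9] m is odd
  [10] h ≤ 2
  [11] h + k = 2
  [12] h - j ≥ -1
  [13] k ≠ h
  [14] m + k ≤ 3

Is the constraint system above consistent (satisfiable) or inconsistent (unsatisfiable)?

Constraint 9 makes m odd and constraint 6 makes k even, so m + k must be odd. Constraint 4 says m + k is even — contradiction.

Unsatisfiable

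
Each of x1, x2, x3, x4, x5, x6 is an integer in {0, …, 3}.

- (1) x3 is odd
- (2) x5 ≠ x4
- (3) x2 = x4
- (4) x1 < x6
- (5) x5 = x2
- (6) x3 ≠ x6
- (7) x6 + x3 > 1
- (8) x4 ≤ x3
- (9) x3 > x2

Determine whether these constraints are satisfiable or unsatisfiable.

Unsatisfiable

From constraints 3 and 5, x5 = x2 = x4, so x5 = x4. But constraint 2 says x5 ≠ x4. Contradiction.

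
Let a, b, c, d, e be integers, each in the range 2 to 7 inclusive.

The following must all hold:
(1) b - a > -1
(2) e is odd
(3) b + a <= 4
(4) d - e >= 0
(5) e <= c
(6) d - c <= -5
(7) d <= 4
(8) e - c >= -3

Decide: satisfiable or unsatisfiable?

Constraints 4, 6, and 8 give d − e ≥ 0, e − c ≥ -3, c − d ≥ 5.
Adding all 3 inequalities: the left sides telescope to 0, and the right sides sum to 0 + (-3) + 5 = 2. So 0 ≥ 2, which is false.

Unsatisfiable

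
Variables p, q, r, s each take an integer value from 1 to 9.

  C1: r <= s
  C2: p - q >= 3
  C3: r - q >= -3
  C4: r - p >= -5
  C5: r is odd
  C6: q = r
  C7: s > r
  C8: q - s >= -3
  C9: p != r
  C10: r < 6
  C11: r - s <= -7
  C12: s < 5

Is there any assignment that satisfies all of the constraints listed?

Constraints 2, 4, 8, and 11 give p − q ≥ 3, q − s ≥ -3, s − r ≥ 7, r − p ≥ -5.
Adding all 4 inequalities: the left sides telescope to 0, and the right sides sum to 3 + (-3) + 7 + (-5) = 2. So 0 ≥ 2, which is false.

Unsatisfiable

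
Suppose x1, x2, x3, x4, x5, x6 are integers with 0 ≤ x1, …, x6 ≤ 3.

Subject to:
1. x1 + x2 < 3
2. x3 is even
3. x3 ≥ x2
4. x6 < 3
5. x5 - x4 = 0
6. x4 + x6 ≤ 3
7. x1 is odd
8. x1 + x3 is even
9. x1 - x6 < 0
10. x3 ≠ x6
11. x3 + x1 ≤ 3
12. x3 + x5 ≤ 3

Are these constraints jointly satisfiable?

Constraint 7 makes x1 odd and constraint 2 makes x3 even, so x1 + x3 must be odd. Constraint 8 says x1 + x3 is even — contradiction.

Unsatisfiable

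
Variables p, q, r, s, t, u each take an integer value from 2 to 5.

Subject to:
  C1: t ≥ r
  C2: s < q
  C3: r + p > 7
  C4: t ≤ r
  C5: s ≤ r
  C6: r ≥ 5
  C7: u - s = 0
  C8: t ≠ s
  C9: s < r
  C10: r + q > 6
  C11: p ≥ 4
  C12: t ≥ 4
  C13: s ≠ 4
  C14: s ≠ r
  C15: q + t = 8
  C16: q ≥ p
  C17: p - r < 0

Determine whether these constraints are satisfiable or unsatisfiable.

Unsatisfiable

From constraints 11 and 16: q ≥ p ≥ 4. From constraints 1 and 6: t ≥ r ≥ 5. Hence q + t ≥ 9. But constraint 15 requires q + t = 8, and 8 < 9. Contradiction.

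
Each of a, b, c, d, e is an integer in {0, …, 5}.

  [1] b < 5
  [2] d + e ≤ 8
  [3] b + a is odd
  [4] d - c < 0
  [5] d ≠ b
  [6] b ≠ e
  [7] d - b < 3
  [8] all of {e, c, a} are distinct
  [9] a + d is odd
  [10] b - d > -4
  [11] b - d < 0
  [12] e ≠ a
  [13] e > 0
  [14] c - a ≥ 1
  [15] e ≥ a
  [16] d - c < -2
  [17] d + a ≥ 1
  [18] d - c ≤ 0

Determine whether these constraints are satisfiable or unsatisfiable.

Satisfiable

Try a = 1, b = 0, c = 5, d = 2, e = 4.
Check constraint 2: d + e = 6; constraint 4: d - c = -3. The remaining constraints are straightforward to verify.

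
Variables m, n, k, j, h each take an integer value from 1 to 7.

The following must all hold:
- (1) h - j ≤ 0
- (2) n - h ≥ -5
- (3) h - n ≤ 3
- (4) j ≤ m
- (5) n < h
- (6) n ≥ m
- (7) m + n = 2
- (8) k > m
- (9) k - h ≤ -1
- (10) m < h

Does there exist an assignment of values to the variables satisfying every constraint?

Unsatisfiable

Constraints 1, 4, 8, and 9 give k < h, h ≤ j, j ≤ m, m < k. Chaining: k < h ≤ j ≤ m < k, which forces k < k — impossible.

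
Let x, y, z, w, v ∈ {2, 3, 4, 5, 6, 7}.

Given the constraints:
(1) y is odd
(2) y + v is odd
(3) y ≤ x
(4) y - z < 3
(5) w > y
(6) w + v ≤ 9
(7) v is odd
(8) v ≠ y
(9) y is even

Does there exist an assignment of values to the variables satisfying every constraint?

Unsatisfiable

Constraint 1 makes y odd and constraint 7 makes v odd, so y + v must be even. Constraint 2 says y + v is odd — contradiction.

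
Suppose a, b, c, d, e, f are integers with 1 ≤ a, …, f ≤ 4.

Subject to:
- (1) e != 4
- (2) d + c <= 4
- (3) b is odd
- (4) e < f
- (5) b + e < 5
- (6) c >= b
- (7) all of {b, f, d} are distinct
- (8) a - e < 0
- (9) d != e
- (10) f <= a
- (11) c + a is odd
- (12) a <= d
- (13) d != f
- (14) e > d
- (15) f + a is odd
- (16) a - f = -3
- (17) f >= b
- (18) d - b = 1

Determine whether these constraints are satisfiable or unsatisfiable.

Unsatisfiable

Constraints 4, 10, 12, and 14 give f ≤ a, a ≤ d, d < e, e < f. Chaining: f ≤ a ≤ d < e < f, which forces f < f — impossible.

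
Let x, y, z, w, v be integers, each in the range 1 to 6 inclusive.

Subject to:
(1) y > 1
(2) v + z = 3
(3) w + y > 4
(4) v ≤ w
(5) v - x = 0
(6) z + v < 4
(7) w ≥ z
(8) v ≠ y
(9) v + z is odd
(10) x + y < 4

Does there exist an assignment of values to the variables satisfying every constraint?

Satisfiable

Take x = 1, y = 2, z = 2, w = 5, v = 1. Then constraint 2: v + z = 3; constraint 3: w + y = 7; constraint 5: v - x = 0, and every other listed constraint is also met.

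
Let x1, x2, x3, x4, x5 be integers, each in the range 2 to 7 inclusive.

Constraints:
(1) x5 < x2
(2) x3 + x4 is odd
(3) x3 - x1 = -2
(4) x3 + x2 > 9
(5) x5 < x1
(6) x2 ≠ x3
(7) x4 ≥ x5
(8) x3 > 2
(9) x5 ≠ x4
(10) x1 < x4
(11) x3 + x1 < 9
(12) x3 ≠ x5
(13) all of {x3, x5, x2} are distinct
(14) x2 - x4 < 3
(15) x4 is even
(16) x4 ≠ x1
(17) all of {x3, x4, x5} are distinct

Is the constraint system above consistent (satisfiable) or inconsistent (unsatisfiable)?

Take x1 = 5, x2 = 7, x3 = 3, x4 = 6, x5 = 2. Then constraint 3: x3 - x1 = -2; constraint 4: x3 + x2 = 10, and every other listed constraint is also met.

Satisfiable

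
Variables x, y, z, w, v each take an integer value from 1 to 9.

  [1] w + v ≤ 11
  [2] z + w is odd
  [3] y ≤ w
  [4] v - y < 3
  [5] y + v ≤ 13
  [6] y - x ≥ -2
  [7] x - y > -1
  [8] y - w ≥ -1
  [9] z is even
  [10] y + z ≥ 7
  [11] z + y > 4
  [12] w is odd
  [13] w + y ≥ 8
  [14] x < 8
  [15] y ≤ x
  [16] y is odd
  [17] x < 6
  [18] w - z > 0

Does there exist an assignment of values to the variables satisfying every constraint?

One satisfying assignment is x = 5, y = 5, z = 2, w = 5, v = 5.
For the less obvious constraints — constraint 1: w + v = 10; constraint 4: v - y = 0; constraint 5: y + v = 10 — and the others hold by inspection.

Satisfiable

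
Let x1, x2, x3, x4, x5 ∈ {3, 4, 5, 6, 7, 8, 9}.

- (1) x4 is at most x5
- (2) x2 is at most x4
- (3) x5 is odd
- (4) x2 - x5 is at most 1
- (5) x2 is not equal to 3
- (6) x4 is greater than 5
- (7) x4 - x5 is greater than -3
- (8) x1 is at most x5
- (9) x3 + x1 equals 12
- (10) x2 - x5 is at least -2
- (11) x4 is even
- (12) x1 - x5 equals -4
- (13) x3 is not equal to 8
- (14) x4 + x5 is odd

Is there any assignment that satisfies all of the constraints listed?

Satisfiable

Take x1 = 5, x2 = 7, x3 = 7, x4 = 8, x5 = 9. Then constraint 4: x2 - x5 = -2; constraint 7: x4 - x5 = -1, and every other listed constraint is also met.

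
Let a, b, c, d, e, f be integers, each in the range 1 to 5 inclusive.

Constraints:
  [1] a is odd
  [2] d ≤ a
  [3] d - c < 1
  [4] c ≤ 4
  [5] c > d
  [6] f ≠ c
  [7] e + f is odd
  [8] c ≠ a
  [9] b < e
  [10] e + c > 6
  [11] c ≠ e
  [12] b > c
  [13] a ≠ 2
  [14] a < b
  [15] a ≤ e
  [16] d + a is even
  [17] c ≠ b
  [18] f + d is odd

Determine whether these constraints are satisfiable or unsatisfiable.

Setting (a, b, c, d, e, f) = (3, 4, 2, 1, 5, 4) satisfies everything: constraint 3: d - c = -1; constraint 10: e + c = 7, and the others follow.

Satisfiable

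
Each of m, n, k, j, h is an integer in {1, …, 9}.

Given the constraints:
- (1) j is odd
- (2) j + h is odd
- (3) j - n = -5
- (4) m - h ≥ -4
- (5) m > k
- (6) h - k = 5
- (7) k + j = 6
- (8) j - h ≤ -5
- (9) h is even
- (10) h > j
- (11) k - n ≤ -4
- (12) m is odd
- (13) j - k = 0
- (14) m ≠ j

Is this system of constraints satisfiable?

The assignment m = 5, n = 8, k = 3, j = 3, h = 8 works:
  constraint 3 holds since j - n = -5.
  constraint 4 holds since m - h = -3.
  constraint 6 holds since h - k = 5.
The rest check out directly.

Satisfiable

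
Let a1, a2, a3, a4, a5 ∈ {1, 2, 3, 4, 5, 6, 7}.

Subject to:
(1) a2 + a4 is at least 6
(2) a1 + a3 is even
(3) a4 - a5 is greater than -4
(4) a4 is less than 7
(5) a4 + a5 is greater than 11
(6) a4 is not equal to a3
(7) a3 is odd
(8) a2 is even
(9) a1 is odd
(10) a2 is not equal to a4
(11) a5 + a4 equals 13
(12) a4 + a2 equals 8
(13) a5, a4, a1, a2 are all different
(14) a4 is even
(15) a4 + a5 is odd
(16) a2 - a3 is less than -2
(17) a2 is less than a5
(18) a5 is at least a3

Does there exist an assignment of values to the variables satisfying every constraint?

Try a1 = 5, a2 = 2, a3 = 7, a4 = 6, a5 = 7.
Check constraint 1: a2 + a4 = 8; constraint 3: a4 - a5 = -1; constraint 5: a4 + a5 = 13. The remaining constraints are straightforward to verify.

Satisfiable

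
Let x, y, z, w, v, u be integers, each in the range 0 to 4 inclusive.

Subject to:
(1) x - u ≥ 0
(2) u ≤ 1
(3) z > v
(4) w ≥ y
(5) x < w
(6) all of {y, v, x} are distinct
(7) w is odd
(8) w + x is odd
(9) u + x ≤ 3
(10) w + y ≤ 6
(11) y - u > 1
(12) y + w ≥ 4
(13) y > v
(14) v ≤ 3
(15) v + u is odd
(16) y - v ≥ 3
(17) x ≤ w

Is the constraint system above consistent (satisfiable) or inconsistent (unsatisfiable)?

Satisfiable

One satisfying assignment is x = 2, y = 3, z = 3, w = 3, v = 0, u = 1.
For the less obvious constraints — constraint 1: x - u = 1; constraint 9: u + x = 3; constraint 10: w + y = 6 — and the others hold by inspection.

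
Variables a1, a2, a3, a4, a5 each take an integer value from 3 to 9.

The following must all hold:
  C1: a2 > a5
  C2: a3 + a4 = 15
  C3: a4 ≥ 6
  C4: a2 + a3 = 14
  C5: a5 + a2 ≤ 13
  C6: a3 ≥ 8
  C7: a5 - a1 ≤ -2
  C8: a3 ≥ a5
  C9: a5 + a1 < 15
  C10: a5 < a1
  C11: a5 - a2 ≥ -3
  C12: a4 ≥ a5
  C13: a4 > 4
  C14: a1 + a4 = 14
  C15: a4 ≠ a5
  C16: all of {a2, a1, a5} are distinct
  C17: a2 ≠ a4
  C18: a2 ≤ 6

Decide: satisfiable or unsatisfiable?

Satisfiable

One satisfying assignment is a1 = 7, a2 = 6, a3 = 8, a4 = 7, a5 = 5.
For the less obvious constraints — constraint 2: a3 + a4 = 15; constraint 4: a2 + a3 = 14; constraint 5: a5 + a2 = 11 — and the others hold by inspection.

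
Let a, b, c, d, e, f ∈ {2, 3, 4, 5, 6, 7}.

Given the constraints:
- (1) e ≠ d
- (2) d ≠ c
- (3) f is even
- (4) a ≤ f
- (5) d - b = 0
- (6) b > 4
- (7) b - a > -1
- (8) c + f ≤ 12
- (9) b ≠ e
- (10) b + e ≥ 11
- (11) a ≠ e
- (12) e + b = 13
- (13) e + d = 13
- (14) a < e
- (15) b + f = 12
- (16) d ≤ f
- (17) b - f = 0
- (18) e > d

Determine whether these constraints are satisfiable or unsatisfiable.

Satisfiable

Try a = 4, b = 6, c = 4, d = 6, e = 7, f = 6.
Check constraint 5: d - b = 0; constraint 7: b - a = 2. The remaining constraints are straightforward to verify.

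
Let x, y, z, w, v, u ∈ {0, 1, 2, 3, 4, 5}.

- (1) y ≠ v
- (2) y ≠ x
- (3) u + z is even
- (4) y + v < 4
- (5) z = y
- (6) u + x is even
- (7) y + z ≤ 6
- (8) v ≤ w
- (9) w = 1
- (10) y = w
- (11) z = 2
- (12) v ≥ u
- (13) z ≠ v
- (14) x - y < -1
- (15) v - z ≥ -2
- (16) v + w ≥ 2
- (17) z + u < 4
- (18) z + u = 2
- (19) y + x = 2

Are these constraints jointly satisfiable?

Constraint 11 fixes z = 2 and constraint 9 fixes w = 1. Constraints 5 and 10 give z = y = w, so z = w. But 2 ≠ 1 — contradiction.

Unsatisfiable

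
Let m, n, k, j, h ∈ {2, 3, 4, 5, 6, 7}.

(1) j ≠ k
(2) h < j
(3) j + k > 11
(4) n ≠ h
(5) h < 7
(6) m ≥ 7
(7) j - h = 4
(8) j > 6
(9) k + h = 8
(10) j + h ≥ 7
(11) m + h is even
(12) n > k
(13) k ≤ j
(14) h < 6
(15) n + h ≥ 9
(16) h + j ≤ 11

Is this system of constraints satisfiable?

Satisfiable

One satisfying assignment is m = 7, n = 7, k = 5, j = 7, h = 3.
For the less obvious constraints — constraint 3: j + k = 12; constraint 7: j - h = 4; constraint 9: k + h = 8 — and the others hold by inspection.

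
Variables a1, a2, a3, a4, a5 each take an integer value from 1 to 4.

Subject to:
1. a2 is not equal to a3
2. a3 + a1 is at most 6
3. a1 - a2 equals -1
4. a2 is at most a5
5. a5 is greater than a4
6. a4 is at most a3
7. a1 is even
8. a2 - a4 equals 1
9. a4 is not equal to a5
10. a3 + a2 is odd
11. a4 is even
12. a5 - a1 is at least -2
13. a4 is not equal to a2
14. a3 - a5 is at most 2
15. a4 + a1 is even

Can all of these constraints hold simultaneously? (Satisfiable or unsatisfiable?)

One satisfying assignment is a1 = 2, a2 = 3, a3 = 2, a4 = 2, a5 = 3.
For the less obvious constraints — constraint 2: a3 + a1 = 4; constraint 3: a1 - a2 = -1; constraint 8: a2 - a4 = 1 — and the others hold by inspection.

Satisfiable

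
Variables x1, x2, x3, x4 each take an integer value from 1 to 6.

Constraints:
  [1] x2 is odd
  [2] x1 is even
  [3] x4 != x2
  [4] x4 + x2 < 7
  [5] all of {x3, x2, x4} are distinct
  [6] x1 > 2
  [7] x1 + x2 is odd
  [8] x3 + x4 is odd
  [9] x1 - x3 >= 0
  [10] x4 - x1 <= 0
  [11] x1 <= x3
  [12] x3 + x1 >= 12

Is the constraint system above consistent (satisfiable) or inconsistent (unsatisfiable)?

Satisfiable

Setting (x1, x2, x3, x4) = (6, 1, 6, 3) satisfies everything: constraint 4: x4 + x2 = 4; constraint 9: x1 - x3 = 0; constraint 10: x4 - x1 = -3, and the others follow.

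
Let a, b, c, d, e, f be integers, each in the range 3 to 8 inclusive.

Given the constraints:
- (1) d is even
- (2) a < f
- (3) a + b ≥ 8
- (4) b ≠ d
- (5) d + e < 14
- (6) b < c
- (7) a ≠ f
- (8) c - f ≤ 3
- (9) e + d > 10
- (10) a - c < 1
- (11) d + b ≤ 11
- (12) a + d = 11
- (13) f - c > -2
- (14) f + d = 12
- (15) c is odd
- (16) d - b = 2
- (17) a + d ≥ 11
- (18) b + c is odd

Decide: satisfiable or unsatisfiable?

The assignment a = 5, b = 4, c = 7, d = 6, e = 5, f = 6 works:
  constraint 3 holds since a + b = 9.
  constraint 5 holds since d + e = 11.
  constraint 8 holds since c - f = 1.
The rest check out directly.

Satisfiable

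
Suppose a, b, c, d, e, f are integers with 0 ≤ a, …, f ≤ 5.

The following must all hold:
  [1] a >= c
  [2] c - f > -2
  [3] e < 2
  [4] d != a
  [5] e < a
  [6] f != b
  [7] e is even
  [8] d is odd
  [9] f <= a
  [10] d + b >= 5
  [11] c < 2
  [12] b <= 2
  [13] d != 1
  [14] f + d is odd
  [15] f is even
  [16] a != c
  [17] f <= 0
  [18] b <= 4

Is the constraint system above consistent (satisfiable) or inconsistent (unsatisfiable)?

One satisfying assignment is a = 3, b = 2, c = 0, d = 5, e = 0, f = 0.
For the less obvious constraints — constraint 2: c - f = 0; constraint 7: e = 0 is even; constraint 10: d + b = 7 — and the others hold by inspection.

Satisfiable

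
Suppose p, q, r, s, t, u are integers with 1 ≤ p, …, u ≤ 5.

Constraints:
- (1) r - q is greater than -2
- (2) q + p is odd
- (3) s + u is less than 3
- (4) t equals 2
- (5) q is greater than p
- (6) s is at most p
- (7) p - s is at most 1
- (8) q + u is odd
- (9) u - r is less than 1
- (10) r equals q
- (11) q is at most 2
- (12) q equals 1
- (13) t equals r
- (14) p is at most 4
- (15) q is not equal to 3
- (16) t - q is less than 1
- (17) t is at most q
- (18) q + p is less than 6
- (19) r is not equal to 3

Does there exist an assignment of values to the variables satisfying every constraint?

Constraint 4 fixes t = 2 and constraint 12 fixes q = 1. Constraints 10 and 13 give t = r = q, so t = q. But 2 ≠ 1 — contradiction.

Unsatisfiable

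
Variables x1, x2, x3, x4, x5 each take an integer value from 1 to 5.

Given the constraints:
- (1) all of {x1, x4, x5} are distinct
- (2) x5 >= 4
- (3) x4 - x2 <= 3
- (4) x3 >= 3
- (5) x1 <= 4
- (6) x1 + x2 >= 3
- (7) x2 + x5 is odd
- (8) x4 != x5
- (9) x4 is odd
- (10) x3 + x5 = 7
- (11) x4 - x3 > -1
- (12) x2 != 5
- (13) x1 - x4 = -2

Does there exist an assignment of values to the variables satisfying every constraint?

Satisfiable

One satisfying assignment is x1 = 3, x2 = 3, x3 = 3, x4 = 5, x5 = 4.
For the less obvious constraints — constraint 3: x4 - x2 = 2; constraint 6: x1 + x2 = 6 — and the others hold by inspection.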